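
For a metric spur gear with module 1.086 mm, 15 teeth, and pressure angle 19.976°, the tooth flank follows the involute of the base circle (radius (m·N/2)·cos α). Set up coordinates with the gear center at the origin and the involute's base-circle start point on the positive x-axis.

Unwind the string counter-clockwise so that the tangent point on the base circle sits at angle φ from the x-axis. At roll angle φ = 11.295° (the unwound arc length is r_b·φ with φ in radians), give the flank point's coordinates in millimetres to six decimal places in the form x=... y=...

pitch radius r_p = m·N/2 = 1.086·15/2 = 8.145000
base radius r_b = r_p·cos α = 8.145000·cos 19.976° = 7.654963
roll angle φ = 11.295° = 0.19713494 rad
x = r_b·(cos φ + φ·sin φ) = 7.654963·(0.98063175 + 0.19713494·0.19586057) = 7.802265
y = r_b·(sin φ − φ·cos φ) = 7.654963·(0.19586057 − 0.19713494·0.98063175) = 0.019473

x=7.802265 y=0.019473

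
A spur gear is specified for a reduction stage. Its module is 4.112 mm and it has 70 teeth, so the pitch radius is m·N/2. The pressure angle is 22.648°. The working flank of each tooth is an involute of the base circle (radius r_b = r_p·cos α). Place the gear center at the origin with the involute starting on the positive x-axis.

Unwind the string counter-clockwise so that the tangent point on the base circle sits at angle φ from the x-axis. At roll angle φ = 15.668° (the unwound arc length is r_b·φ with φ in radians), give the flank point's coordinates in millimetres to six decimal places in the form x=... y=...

pitch radius r_p = m·N/2 = 4.112·70/2 = 143.920000
base radius r_b = r_p·cos α = 143.920000·cos 22.648° = 132.822033
roll angle φ = 15.668° = 0.27345819 rad
x = r_b·(cos φ + φ·sin φ) = 132.822033·(0.96284273 + 0.27345819·0.27006274) = 137.695751
y = r_b·(sin φ − φ·cos φ) = 132.822033·(0.27006274 − 0.27345819·0.96284273) = 0.898609

x=137.695751 y=0.898609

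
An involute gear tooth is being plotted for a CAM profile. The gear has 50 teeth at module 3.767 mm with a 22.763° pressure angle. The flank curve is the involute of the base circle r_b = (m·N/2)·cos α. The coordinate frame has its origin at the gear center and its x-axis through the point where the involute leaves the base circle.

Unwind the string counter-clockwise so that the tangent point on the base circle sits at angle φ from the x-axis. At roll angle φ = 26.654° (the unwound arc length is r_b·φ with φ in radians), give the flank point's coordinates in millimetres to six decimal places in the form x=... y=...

x=95.734281 y=2.851609

pitch radius r_p = m·N/2 = 3.767·50/2 = 94.175000
base radius r_b = r_p·cos α = 94.175000·cos 22.763° = 86.840011
roll angle φ = 26.654° = 0.46520006 rad
x = r_b·(cos φ + φ·sin φ) = 86.840011·(0.89373184 + 0.46520006·0.44860161) = 95.734281
y = r_b·(sin φ − φ·cos φ) = 86.840011·(0.44860161 − 0.46520006·0.89373184) = 2.851609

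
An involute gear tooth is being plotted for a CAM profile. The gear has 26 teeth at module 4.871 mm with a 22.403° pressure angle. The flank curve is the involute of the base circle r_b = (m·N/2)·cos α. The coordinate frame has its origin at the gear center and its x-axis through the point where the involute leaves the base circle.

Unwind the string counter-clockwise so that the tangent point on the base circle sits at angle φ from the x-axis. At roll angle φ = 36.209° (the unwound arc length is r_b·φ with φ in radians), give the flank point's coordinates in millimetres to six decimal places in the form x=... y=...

x=69.092795 y=4.731469

pitch radius r_p = m·N/2 = 4.871·26/2 = 63.323000
base radius r_b = r_p·cos α = 63.323000·cos 22.403° = 58.543765
roll angle φ = 36.209° = 0.63196627 rad
x = r_b·(cos φ + φ·sin φ) = 58.543765·(0.80686753 + 0.63196627·0.59073242) = 69.092795
y = r_b·(sin φ − φ·cos φ) = 58.543765·(0.59073242 − 0.63196627·0.80686753) = 4.731469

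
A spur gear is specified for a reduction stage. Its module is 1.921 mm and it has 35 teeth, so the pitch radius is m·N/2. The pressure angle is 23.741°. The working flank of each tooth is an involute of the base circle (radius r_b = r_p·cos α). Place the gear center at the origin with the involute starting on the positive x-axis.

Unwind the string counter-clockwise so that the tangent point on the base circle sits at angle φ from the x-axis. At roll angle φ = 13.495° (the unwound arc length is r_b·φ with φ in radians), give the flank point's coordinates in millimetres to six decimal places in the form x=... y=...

pitch radius r_p = m·N/2 = 1.921·35/2 = 33.617500
base radius r_b = r_p·cos α = 33.617500·cos 23.741° = 30.772610
roll angle φ = 13.495° = 0.23553218 rad
x = r_b·(cos φ + φ·sin φ) = 30.772610·(0.97239029 + 0.23553218·0.23336051) = 31.614370
y = r_b·(sin φ − φ·cos φ) = 30.772610·(0.23336051 − 0.23553218·0.97239029) = 0.133285

x=31.614370 y=0.133285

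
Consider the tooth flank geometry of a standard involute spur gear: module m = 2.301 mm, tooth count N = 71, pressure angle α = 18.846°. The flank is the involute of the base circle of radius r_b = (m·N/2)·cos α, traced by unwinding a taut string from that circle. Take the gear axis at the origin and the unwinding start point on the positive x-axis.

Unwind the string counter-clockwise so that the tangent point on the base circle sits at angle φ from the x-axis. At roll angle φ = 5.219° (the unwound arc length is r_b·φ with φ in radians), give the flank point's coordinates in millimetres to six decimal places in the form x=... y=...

pitch radius r_p = m·N/2 = 2.301·71/2 = 81.685500
base radius r_b = r_p·cos α = 81.685500·cos 18.846° = 77.306359
roll angle φ = 5.219° = 0.09108873 rad
x = r_b·(cos φ + φ·sin φ) = 77.306359·(0.99585429 + 0.09108873·0.09096282) = 77.626405
y = r_b·(sin φ − φ·cos φ) = 77.306359·(0.09096282 − 0.09108873·0.99585429) = 0.019459

x=77.626405 y=0.019459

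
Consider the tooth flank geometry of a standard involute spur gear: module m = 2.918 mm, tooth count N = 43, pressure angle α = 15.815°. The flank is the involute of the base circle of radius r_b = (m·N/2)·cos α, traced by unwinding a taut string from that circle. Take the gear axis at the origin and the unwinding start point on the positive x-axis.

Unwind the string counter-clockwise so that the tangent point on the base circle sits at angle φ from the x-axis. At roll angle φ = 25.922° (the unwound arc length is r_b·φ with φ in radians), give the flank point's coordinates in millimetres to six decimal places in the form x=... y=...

x=66.227347 y=1.825432

pitch radius r_p = m·N/2 = 2.918·43/2 = 62.737000
base radius r_b = r_p·cos α = 62.737000·cos 15.815° = 60.362196
roll angle φ = 25.922° = 0.45242425 rad
x = r_b·(cos φ + φ·sin φ) = 60.362196·(0.89938999 + 0.45242425·0.43714716) = 66.227347
y = r_b·(sin φ − φ·cos φ) = 60.362196·(0.43714716 − 0.45242425·0.89938999) = 1.825432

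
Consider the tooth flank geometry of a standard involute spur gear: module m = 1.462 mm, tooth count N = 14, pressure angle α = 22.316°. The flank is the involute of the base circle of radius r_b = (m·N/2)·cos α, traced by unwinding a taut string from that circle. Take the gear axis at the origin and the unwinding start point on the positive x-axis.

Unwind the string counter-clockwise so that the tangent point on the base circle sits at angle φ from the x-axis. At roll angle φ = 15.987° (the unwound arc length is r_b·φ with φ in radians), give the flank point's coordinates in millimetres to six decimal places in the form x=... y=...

pitch radius r_p = m·N/2 = 1.462·14/2 = 10.234000
base radius r_b = r_p·cos α = 10.234000·cos 22.316° = 9.467511
roll angle φ = 15.987° = 0.27902579 rad
x = r_b·(cos φ + φ·sin φ) = 9.467511·(0.96132421 + 0.27902579·0.27541925) = 9.828917
y = r_b·(sin φ − φ·cos φ) = 9.467511·(0.27541925 − 0.27902579·0.96132421) = 0.068024

x=9.828917 y=0.068024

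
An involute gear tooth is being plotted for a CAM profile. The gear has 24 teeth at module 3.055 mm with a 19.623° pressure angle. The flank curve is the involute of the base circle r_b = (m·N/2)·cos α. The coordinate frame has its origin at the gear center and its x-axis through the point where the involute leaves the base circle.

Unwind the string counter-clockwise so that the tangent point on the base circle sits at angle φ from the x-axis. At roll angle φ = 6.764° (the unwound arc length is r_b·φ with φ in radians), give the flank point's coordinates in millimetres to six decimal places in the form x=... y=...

pitch radius r_p = m·N/2 = 3.055·24/2 = 36.660000
base radius r_b = r_p·cos α = 36.660000·cos 19.623° = 34.530887
roll angle φ = 6.764° = 0.11805407 rad
x = r_b·(cos φ + φ·sin φ) = 34.530887·(0.99303971 + 0.11805407·0.11778005) = 34.770674
y = r_b·(sin φ − φ·cos φ) = 34.530887·(0.11778005 − 0.11805407·0.99303971) = 0.018911

x=34.770674 y=0.018911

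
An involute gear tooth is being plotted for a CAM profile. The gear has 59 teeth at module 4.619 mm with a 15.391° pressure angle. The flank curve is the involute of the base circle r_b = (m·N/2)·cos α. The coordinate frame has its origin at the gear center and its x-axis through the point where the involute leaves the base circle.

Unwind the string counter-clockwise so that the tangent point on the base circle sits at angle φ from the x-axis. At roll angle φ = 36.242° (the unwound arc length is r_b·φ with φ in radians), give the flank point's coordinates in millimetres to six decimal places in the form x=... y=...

x=155.084707 y=10.645818

pitch radius r_p = m·N/2 = 4.619·59/2 = 136.260500
base radius r_b = r_p·cos α = 136.260500·cos 15.391° = 131.373804
roll angle φ = 36.242° = 0.63254223 rad
x = r_b·(cos φ + φ·sin φ) = 131.373804·(0.80652716 + 0.63254223·0.59119704) = 155.084707
y = r_b·(sin φ − φ·cos φ) = 131.373804·(0.59119704 − 0.63254223·0.80652716) = 10.645818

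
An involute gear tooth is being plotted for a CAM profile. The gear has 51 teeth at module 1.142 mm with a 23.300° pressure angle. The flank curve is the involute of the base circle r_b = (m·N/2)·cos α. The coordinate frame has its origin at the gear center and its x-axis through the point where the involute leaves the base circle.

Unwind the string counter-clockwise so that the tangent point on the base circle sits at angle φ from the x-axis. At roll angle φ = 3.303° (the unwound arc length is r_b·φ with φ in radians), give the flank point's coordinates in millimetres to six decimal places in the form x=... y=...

pitch radius r_p = m·N/2 = 1.142·51/2 = 29.121000
base radius r_b = r_p·cos α = 29.121000·cos 23.300° = 26.746077
roll angle φ = 3.303° = 0.05764823 rad
x = r_b·(cos φ + φ·sin φ) = 26.746077·(0.99833880 + 0.05764823·0.05761630) = 26.790483
y = r_b·(sin φ − φ·cos φ) = 26.746077·(0.05761630 − 0.05764823·0.99833880) = 0.001707

x=26.790483 y=0.001707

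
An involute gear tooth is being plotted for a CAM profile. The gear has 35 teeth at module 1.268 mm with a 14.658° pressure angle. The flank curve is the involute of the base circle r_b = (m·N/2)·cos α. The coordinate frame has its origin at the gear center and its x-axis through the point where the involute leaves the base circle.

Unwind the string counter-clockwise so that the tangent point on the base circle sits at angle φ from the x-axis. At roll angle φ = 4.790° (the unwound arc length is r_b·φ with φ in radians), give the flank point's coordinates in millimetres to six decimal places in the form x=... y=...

x=21.542683 y=0.004178

pitch radius r_p = m·N/2 = 1.268·35/2 = 22.190000
base radius r_b = r_p·cos α = 22.190000·cos 14.658° = 21.467793
roll angle φ = 4.790° = 0.08360127 rad
x = r_b·(cos φ + φ·sin φ) = 21.467793·(0.99650745 + 0.08360127·0.08350392) = 21.542683
y = r_b·(sin φ − φ·cos φ) = 21.467793·(0.08350392 − 0.08360127·0.99650745) = 0.004178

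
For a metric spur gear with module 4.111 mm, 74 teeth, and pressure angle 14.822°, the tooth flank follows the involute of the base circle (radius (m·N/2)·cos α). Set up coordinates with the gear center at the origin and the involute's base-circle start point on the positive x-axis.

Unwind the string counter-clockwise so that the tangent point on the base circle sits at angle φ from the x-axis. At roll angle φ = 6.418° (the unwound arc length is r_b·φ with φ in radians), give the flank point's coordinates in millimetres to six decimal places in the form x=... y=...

pitch radius r_p = m·N/2 = 4.111·74/2 = 152.107000
base radius r_b = r_p·cos α = 152.107000·cos 14.822° = 147.045675
roll angle φ = 6.418° = 0.11201523 rad
x = r_b·(cos φ + φ·sin φ) = 147.045675·(0.99373285 + 0.11201523·0.11178113) = 147.965305
y = r_b·(sin φ − φ·cos φ) = 147.045675·(0.11178113 − 0.11201523·0.99373285) = 0.068805

x=147.965305 y=0.068805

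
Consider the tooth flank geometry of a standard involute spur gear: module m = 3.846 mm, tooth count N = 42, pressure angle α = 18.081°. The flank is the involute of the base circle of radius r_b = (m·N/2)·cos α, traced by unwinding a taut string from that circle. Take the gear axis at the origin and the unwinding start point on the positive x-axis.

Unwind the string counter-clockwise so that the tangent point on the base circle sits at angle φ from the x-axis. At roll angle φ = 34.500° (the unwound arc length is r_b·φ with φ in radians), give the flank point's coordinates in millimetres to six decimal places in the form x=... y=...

x=89.459901 y=5.387340

pitch radius r_p = m·N/2 = 3.846·42/2 = 80.766000
base radius r_b = r_p·cos α = 80.766000·cos 18.081° = 76.777670
roll angle φ = 34.500° = 0.60213859 rad
x = r_b·(cos φ + φ·sin φ) = 76.777670·(0.82412619 + 0.60213859·0.56640624) = 89.459901
y = r_b·(sin φ − φ·cos φ) = 76.777670·(0.56640624 − 0.60213859·0.82412619) = 5.387340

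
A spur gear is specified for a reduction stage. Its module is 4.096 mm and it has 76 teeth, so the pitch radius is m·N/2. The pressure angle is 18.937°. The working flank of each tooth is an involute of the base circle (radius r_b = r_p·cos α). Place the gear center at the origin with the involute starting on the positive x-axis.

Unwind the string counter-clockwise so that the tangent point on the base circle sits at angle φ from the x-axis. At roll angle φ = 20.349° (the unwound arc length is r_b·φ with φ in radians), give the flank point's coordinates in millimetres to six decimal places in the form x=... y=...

x=156.218095 y=2.170850

pitch radius r_p = m·N/2 = 4.096·76/2 = 155.648000
base radius r_b = r_p·cos α = 155.648000·cos 18.937° = 147.223705
roll angle φ = 20.349° = 0.35515705 rad
x = r_b·(cos φ + φ·sin φ) = 147.223705·(0.93759189 + 0.35515705·0.34773762) = 156.218095
y = r_b·(sin φ − φ·cos φ) = 147.223705·(0.34773762 − 0.35515705·0.93759189) = 2.170850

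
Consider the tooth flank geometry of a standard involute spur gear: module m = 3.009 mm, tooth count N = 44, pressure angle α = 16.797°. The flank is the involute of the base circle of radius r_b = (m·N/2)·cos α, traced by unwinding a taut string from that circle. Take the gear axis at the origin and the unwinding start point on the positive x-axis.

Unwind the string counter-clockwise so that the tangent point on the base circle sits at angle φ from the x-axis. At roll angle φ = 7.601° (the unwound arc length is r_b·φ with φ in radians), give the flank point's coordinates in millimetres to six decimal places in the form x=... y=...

x=63.928853 y=0.049234

pitch radius r_p = m·N/2 = 3.009·44/2 = 66.198000
base radius r_b = r_p·cos α = 66.198000·cos 16.797° = 63.373638
roll angle φ = 7.601° = 0.13266248 rad
x = r_b·(cos φ + φ·sin φ) = 63.373638·(0.99121323 + 0.13266248·0.13227369) = 63.928853
y = r_b·(sin φ − φ·cos φ) = 63.373638·(0.13227369 − 0.13266248·0.99121323) = 0.049234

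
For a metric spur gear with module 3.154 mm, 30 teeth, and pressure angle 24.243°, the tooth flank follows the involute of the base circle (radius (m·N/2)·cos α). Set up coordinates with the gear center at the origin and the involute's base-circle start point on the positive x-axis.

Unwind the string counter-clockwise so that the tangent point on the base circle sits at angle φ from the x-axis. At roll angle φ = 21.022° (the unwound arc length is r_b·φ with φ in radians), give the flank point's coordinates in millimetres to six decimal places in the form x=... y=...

pitch radius r_p = m·N/2 = 3.154·30/2 = 47.310000
base radius r_b = r_p·cos α = 47.310000·cos 24.243° = 43.137836
roll angle φ = 21.022° = 0.36690312 rad
x = r_b·(cos φ + φ·sin φ) = 43.137836·(0.93344275 + 0.36690312·0.35872639) = 45.944409
y = r_b·(sin φ − φ·cos φ) = 43.137836·(0.35872639 − 0.36690312·0.93344275) = 0.700702

x=45.944409 y=0.700702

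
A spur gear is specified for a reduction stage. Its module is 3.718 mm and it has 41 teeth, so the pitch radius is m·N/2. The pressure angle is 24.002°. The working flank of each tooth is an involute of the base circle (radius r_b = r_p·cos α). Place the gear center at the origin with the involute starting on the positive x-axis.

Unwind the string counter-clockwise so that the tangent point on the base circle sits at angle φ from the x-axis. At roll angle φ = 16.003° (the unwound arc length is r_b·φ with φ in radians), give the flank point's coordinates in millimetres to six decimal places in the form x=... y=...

x=72.291603 y=0.501776

pitch radius r_p = m·N/2 = 3.718·41/2 = 76.219000
base radius r_b = r_p·cos α = 76.219000·cos 24.002° = 69.628439
roll angle φ = 16.003° = 0.27930504 rad
x = r_b·(cos φ + φ·sin φ) = 69.628439·(0.96124726 + 0.27930504·0.27568769) = 72.291603
y = r_b·(sin φ − φ·cos φ) = 69.628439·(0.27568769 − 0.27930504·0.96124726) = 0.501776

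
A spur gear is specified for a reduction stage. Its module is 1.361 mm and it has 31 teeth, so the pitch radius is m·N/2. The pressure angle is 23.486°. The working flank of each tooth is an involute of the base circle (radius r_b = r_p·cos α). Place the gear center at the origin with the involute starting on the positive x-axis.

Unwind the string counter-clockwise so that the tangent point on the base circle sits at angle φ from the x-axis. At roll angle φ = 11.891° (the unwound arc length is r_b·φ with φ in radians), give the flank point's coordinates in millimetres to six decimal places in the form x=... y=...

pitch radius r_p = m·N/2 = 1.361·31/2 = 21.095500
base radius r_b = r_p·cos α = 21.095500·cos 23.486° = 19.347896
roll angle φ = 11.891° = 0.20753710 rad
x = r_b·(cos φ + φ·sin φ) = 19.347896·(0.97854136 + 0.20753710·0.20605048) = 19.760093
y = r_b·(sin φ − φ·cos φ) = 19.347896·(0.20605048 − 0.20753710·0.97854136) = 0.057402

x=19.760093 y=0.057402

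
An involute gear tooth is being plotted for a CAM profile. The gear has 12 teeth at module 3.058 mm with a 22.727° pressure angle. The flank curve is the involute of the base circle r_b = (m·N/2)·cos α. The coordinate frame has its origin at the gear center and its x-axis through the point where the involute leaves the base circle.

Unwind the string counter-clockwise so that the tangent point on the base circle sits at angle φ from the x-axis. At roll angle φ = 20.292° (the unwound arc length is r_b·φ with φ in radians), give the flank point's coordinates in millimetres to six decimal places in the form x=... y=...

pitch radius r_p = m·N/2 = 3.058·12/2 = 18.348000
base radius r_b = r_p·cos α = 18.348000·cos 22.727° = 16.923390
roll angle φ = 20.292° = 0.35416221 rad
x = r_b·(cos φ + φ·sin φ) = 16.923390·(0.93793737 + 0.35416221·0.34680469) = 17.951698
y = r_b·(sin φ − φ·cos φ) = 16.923390·(0.34680469 − 0.35416221·0.93793737) = 0.247466

x=17.951698 y=0.247466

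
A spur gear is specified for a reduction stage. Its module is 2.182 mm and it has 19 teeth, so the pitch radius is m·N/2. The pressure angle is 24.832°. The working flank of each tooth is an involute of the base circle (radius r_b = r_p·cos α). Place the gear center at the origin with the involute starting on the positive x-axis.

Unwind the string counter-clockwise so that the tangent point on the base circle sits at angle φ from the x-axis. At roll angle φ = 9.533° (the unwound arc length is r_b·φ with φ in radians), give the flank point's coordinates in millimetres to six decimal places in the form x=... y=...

x=19.071054 y=0.028803

pitch radius r_p = m·N/2 = 2.182·19/2 = 20.729000
base radius r_b = r_p·cos α = 20.729000·cos 24.832° = 18.812460
roll angle φ = 9.533° = 0.16638224 rad
x = r_b·(cos φ + φ·sin φ) = 18.812460·(0.98619038 + 0.16638224·0.16561564) = 19.071054
y = r_b·(sin φ − φ·cos φ) = 18.812460·(0.16561564 − 0.16638224·0.98619038) = 0.028803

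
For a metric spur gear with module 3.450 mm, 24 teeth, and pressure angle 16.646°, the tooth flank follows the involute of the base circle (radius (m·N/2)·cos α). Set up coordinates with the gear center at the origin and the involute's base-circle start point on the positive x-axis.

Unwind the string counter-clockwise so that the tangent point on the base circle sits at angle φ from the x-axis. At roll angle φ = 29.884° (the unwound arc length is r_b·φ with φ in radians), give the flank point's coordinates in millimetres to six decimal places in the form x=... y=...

x=44.698857 y=1.825468

pitch radius r_p = m·N/2 = 3.450·24/2 = 41.400000
base radius r_b = r_p·cos α = 41.400000·cos 16.646° = 39.665046
roll angle φ = 29.884° = 0.52157419 rad
x = r_b·(cos φ + φ·sin φ) = 39.665046·(0.86703592 + 0.52157419·0.49824564) = 44.698857
y = r_b·(sin φ − φ·cos φ) = 39.665046·(0.49824564 − 0.52157419·0.86703592) = 1.825468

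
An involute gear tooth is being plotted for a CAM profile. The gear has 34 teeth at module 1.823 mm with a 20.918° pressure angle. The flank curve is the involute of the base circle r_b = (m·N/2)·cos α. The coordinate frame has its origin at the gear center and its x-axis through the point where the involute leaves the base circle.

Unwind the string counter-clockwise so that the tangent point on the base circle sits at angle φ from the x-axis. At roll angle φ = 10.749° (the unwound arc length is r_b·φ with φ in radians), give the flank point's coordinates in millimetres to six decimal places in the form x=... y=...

x=29.453415 y=0.063491

pitch radius r_p = m·N/2 = 1.823·34/2 = 30.991000
base radius r_b = r_p·cos α = 30.991000·cos 20.918° = 28.948456
roll angle φ = 10.749° = 0.18760544 rad
x = r_b·(cos φ + φ·sin φ) = 28.948456·(0.98245365 + 0.18760544·0.18650689) = 29.453415
y = r_b·(sin φ − φ·cos φ) = 28.948456·(0.18650689 − 0.18760544·0.98245365) = 0.063491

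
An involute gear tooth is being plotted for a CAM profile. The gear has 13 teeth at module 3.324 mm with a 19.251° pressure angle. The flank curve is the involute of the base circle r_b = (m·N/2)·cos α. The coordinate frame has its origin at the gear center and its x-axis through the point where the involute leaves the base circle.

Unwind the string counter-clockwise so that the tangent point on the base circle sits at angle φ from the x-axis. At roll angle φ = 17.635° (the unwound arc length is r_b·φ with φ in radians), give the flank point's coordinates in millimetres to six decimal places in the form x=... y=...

x=21.341286 y=0.196382

pitch radius r_p = m·N/2 = 3.324·13/2 = 21.606000
base radius r_b = r_p·cos α = 21.606000·cos 19.251° = 20.397863
roll angle φ = 17.635° = 0.30778881 rad
x = r_b·(cos φ + φ·sin φ) = 20.397863·(0.95300578 + 0.30778881·0.30295211) = 21.341286
y = r_b·(sin φ − φ·cos φ) = 20.397863·(0.30295211 − 0.30778881·0.95300578) = 0.196382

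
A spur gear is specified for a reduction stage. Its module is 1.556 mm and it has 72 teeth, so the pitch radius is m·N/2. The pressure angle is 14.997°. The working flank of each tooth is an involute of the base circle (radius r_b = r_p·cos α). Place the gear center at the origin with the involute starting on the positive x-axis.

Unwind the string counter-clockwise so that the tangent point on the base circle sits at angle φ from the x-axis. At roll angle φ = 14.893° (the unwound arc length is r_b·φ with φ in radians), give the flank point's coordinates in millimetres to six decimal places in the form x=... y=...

x=55.905195 y=0.314617

pitch radius r_p = m·N/2 = 1.556·72/2 = 56.016000
base radius r_b = r_p·cos α = 56.016000·cos 14.997° = 54.108060
roll angle φ = 14.893° = 0.25993189 rad
x = r_b·(cos φ + φ·sin φ) = 54.108060·(0.96640749 + 0.25993189·0.25701473) = 55.905195
y = r_b·(sin φ − φ·cos φ) = 54.108060·(0.25701473 − 0.25993189·0.96640749) = 0.314617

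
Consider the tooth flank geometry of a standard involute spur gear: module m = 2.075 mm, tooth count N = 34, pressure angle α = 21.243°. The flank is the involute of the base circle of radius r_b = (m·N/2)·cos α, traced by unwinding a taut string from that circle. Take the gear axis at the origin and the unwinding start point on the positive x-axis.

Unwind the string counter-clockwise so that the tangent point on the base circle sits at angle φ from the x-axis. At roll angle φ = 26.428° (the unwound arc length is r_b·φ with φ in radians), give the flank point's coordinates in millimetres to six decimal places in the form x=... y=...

x=36.191819 y=1.052793

pitch radius r_p = m·N/2 = 2.075·34/2 = 35.275000
base radius r_b = r_p·cos α = 35.275000·cos 21.243° = 32.878139
roll angle φ = 26.428° = 0.46125561 rad
x = r_b·(cos φ + φ·sin φ) = 32.878139·(0.89549436 + 0.46125561·0.44507285) = 36.191819
y = r_b·(sin φ − φ·cos φ) = 32.878139·(0.44507285 − 0.46125561·0.89549436) = 1.052793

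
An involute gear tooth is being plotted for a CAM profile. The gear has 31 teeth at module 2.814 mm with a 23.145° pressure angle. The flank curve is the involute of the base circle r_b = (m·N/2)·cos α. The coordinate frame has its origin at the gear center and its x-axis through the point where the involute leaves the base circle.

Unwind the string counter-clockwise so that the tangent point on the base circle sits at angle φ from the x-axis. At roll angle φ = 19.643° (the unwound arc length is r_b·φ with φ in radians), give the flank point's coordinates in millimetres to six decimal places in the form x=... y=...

x=42.394566 y=0.532396

pitch radius r_p = m·N/2 = 2.814·31/2 = 43.617000
base radius r_b = r_p·cos α = 43.617000·cos 23.145° = 40.106402
roll angle φ = 19.643° = 0.34283502 rad
x = r_b·(cos φ + φ·sin φ) = 40.106402·(0.94180543 + 0.34283502·0.33615848) = 42.394566
y = r_b·(sin φ − φ·cos φ) = 40.106402·(0.33615848 − 0.34283502·0.94180543) = 0.532396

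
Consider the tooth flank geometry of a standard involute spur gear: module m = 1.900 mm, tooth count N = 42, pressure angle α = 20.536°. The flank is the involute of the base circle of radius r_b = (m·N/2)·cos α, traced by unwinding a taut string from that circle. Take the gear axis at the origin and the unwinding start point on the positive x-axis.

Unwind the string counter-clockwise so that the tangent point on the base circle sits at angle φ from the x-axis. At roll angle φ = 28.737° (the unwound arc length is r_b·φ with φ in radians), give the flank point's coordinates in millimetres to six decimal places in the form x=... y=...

x=41.772635 y=1.532248

pitch radius r_p = m·N/2 = 1.900·42/2 = 39.900000
base radius r_b = r_p·cos α = 39.900000·cos 20.536° = 37.364433
roll angle φ = 28.737° = 0.50155527 rad
x = r_b·(cos φ + φ·sin φ) = 37.364433·(0.87683587 + 0.50155527·0.48078983) = 41.772635
y = r_b·(sin φ − φ·cos φ) = 37.364433·(0.48078983 − 0.50155527·0.87683587) = 1.532248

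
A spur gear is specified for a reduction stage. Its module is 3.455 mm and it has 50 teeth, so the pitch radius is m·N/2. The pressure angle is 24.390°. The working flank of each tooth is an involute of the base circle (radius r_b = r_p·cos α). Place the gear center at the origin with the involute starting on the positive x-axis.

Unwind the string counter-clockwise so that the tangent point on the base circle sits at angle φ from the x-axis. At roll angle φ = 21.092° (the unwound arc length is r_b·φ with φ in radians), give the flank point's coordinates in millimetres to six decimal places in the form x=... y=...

pitch radius r_p = m·N/2 = 3.455·50/2 = 86.375000
base radius r_b = r_p·cos α = 86.375000·cos 24.390° = 78.666528
roll angle φ = 21.092° = 0.36812485 rad
x = r_b·(cos φ + φ·sin φ) = 78.666528·(0.93300379 + 0.36812485·0.35986654) = 83.817581
y = r_b·(sin φ − φ·cos φ) = 78.666528·(0.35986654 − 0.36812485·0.93300379) = 1.290498

x=83.817581 y=1.290498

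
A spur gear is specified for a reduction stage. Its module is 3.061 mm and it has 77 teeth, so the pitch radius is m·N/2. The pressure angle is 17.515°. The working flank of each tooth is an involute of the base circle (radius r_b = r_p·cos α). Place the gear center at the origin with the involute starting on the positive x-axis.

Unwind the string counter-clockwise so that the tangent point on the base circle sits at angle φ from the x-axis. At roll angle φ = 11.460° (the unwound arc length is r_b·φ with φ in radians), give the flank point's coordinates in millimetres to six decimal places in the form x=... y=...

x=114.610425 y=0.298562

pitch radius r_p = m·N/2 = 3.061·77/2 = 117.848500
base radius r_b = r_p·cos α = 117.848500·cos 17.515° = 112.384831
roll angle φ = 11.460° = 0.20001473 rad
x = r_b·(cos φ + φ·sin φ) = 112.384831·(0.98006365 + 0.20001473·0.19868377) = 114.610425
y = r_b·(sin φ − φ·cos φ) = 112.384831·(0.19868377 − 0.20001473·0.98006365) = 0.298562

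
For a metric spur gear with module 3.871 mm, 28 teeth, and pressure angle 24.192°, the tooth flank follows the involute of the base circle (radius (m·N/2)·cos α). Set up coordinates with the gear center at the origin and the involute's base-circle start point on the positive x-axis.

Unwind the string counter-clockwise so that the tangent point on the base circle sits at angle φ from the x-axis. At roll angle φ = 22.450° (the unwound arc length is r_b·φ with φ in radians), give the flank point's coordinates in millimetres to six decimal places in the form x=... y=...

pitch radius r_p = m·N/2 = 3.871·28/2 = 54.194000
base radius r_b = r_p·cos α = 54.194000·cos 24.192° = 49.434539
roll angle φ = 22.450° = 0.39182642 rad
x = r_b·(cos φ + φ·sin φ) = 49.434539·(0.92421313 + 0.39182642·0.38187705) = 53.084916
y = r_b·(sin φ − φ·cos φ) = 49.434539·(0.38187705 − 0.39182642·0.92421313) = 0.976131

x=53.084916 y=0.976131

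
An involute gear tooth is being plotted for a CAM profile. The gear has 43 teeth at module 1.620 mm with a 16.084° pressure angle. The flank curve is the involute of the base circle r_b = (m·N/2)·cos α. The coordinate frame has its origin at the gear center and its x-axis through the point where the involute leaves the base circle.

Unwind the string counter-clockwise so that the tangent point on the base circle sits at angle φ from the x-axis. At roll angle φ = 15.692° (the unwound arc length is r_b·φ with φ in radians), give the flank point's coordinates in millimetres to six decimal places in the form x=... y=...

x=34.698339 y=0.227456

pitch radius r_p = m·N/2 = 1.620·43/2 = 34.830000
base radius r_b = r_p·cos α = 34.830000·cos 16.084° = 33.466634
roll angle φ = 15.692° = 0.27387707 rad
x = r_b·(cos φ + φ·sin φ) = 33.466634·(0.96272952 + 0.27387707·0.27046603) = 34.698339
y = r_b·(sin φ − φ·cos φ) = 33.466634·(0.27046603 − 0.27387707·0.96272952) = 0.227456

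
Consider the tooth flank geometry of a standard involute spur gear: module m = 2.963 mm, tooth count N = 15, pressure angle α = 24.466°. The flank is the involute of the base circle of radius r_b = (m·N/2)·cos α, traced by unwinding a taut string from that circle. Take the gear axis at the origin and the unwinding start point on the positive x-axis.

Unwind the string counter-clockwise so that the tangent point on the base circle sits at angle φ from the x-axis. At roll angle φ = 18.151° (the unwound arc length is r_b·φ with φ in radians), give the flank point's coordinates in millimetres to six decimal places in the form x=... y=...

x=21.216739 y=0.212217

pitch radius r_p = m·N/2 = 2.963·15/2 = 22.222500
base radius r_b = r_p·cos α = 22.222500·cos 24.466° = 20.227079
roll angle φ = 18.151° = 0.31679471 rad
x = r_b·(cos φ + φ·sin φ) = 20.227079·(0.95023882 + 0.31679471·0.31152238) = 21.216739
y = r_b·(sin φ − φ·cos φ) = 20.227079·(0.31152238 − 0.31679471·0.95023882) = 0.212217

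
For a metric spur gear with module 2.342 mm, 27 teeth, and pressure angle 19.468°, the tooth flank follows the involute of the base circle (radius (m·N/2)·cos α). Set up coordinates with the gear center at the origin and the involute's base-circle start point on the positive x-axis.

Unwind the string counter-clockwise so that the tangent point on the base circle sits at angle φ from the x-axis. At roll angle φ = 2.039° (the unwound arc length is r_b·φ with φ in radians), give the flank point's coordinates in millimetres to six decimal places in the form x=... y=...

pitch radius r_p = m·N/2 = 2.342·27/2 = 31.617000
base radius r_b = r_p·cos α = 31.617000·cos 19.468° = 29.809386
roll angle φ = 2.039° = 0.03558726 rad
x = r_b·(cos φ + φ·sin φ) = 29.809386·(0.99936684 + 0.03558726·0.03557975) = 29.828256
y = r_b·(sin φ − φ·cos φ) = 29.809386·(0.03557975 − 0.03558726·0.99936684) = 0.000448

x=29.828256 y=0.000448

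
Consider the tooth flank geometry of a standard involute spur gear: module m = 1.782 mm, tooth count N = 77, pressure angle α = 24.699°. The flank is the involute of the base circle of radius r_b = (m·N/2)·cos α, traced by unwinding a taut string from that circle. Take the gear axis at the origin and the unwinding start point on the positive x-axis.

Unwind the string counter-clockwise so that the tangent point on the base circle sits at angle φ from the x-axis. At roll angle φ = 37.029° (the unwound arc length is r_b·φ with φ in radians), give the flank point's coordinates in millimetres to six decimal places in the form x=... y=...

pitch radius r_p = m·N/2 = 1.782·77/2 = 68.607000
base radius r_b = r_p·cos α = 68.607000·cos 24.699° = 62.330521
roll angle φ = 37.029° = 0.64627797 rad
x = r_b·(cos φ + φ·sin φ) = 62.330521·(0.79833080 + 0.64627797·0.60221917) = 74.019475
y = r_b·(sin φ − φ·cos φ) = 62.330521·(0.60221917 − 0.64627797·0.79833080) = 5.377601

x=74.019475 y=5.377601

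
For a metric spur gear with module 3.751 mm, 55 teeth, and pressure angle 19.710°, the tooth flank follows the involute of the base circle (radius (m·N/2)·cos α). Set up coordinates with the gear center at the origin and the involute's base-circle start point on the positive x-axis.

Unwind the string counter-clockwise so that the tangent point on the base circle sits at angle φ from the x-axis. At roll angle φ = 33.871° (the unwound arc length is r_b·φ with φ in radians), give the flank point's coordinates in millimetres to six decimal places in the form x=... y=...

pitch radius r_p = m·N/2 = 3.751·55/2 = 103.152500
base radius r_b = r_p·cos α = 103.152500·cos 19.710° = 97.108970
roll angle φ = 33.871° = 0.59116047 rad
x = r_b·(cos φ + φ·sin φ) = 97.108970·(0.83029448 + 0.59116047·0.55732493) = 112.623385
y = r_b·(sin φ − φ·cos φ) = 97.108970·(0.55732493 − 0.59116047·0.83029448) = 6.456548

x=112.623385 y=6.456548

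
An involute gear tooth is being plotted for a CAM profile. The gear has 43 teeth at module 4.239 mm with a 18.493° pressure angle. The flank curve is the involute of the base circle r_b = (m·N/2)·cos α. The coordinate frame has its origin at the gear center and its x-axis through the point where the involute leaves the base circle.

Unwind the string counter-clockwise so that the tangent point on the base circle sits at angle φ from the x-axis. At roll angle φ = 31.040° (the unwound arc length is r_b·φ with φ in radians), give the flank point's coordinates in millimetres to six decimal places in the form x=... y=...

pitch radius r_p = m·N/2 = 4.239·43/2 = 91.138500
base radius r_b = r_p·cos α = 91.138500·cos 18.493° = 86.432328
roll angle φ = 31.040° = 0.54175020 rad
x = r_b·(cos φ + φ·sin φ) = 86.432328·(0.85680753 + 0.54175020·0.51563637) = 98.200403
y = r_b·(sin φ − φ·cos φ) = 86.432328·(0.51563637 − 0.54175020·0.85680753) = 4.447869

x=98.200403 y=4.447869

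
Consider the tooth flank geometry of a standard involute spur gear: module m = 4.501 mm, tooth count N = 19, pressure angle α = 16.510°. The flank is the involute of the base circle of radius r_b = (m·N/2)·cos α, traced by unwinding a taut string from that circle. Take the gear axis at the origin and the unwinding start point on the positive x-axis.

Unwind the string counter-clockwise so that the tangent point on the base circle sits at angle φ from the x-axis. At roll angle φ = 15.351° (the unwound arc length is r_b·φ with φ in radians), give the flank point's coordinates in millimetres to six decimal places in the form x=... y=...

pitch radius r_p = m·N/2 = 4.501·19/2 = 42.759500
base radius r_b = r_p·cos α = 42.759500·cos 16.510° = 40.996532
roll angle φ = 15.351° = 0.26792549 rad
x = r_b·(cos φ + φ·sin φ) = 40.996532·(0.96432216 + 0.26792549·0.26473152) = 42.441680
y = r_b·(sin φ − φ·cos φ) = 40.996532·(0.26473152 − 0.26792549·0.96432216) = 0.260944

x=42.441680 y=0.260944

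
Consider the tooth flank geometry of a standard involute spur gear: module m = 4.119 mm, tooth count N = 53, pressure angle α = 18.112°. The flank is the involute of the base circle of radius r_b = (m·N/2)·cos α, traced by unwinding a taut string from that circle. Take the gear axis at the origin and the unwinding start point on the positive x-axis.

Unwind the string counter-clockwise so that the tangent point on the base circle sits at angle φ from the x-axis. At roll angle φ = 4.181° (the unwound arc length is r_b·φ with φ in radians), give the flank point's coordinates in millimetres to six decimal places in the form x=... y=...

pitch radius r_p = m·N/2 = 4.119·53/2 = 109.153500
base radius r_b = r_p·cos α = 109.153500·cos 18.112° = 103.745014
roll angle φ = 4.181° = 0.07297222 rad
x = r_b·(cos φ + φ·sin φ) = 103.745014·(0.99733871 + 0.07297222·0.07290747) = 104.020865
y = r_b·(sin φ − φ·cos φ) = 103.745014·(0.07290747 − 0.07297222·0.99733871) = 0.013430

x=104.020865 y=0.013430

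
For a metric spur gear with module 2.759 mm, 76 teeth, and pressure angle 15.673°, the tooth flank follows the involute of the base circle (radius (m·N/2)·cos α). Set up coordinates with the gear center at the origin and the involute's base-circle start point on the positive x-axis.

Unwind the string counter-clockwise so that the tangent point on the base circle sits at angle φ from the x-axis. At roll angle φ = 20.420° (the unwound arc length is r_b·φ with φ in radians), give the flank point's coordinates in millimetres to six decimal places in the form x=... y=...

pitch radius r_p = m·N/2 = 2.759·76/2 = 104.842000
base radius r_b = r_p·cos α = 104.842000·cos 15.673° = 100.943886
roll angle φ = 20.420° = 0.35639623 rad
x = r_b·(cos φ + φ·sin φ) = 100.943886·(0.93716026 + 0.35639623·0.34889920) = 107.152603
y = r_b·(sin φ − φ·cos φ) = 100.943886·(0.34889920 − 0.35639623·0.93716026) = 1.503944

x=107.152603 y=1.503944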